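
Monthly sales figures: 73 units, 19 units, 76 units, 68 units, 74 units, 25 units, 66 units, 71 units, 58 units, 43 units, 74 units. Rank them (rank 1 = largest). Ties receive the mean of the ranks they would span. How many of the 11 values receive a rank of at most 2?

1

Sorted (descending): 76, 74, 74, 73, 71, 68, 66, 58, 43, 25, 19
The 2 values of 74 occupy positions 2–3 → average rank (2+3)/2 = 2.5.
Ranks ≤ 2: {1} → 1 value.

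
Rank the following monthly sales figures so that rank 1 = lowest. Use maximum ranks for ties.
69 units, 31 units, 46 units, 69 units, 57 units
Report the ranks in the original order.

5, 1, 2, 5, 3

Sorted (ascending): 31, 46, 57, 69, 69
The 2 values of 69 occupy positions 4–5 → each gets rank 5.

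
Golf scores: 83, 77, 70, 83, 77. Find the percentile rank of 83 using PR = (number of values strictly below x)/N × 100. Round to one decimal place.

N = 5.
Strictly below 83: 3. Equal to 83: 2.
PR = 3/5 × 100 = 60.0

60.0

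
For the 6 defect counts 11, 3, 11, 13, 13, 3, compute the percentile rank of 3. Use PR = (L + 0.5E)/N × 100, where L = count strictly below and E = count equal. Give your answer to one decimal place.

N = 6.
Strictly below 3: 0. Equal to 3: 2.
PR = (0 + 0.5·2)/6 × 100 = 16.7

16.7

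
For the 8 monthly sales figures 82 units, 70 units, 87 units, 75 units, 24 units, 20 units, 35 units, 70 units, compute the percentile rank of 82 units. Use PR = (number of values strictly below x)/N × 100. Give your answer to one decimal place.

N = 8.
Strictly below 82: 6. Equal to 82: 1.
PR = 6/8 × 100 = 75.0

75.0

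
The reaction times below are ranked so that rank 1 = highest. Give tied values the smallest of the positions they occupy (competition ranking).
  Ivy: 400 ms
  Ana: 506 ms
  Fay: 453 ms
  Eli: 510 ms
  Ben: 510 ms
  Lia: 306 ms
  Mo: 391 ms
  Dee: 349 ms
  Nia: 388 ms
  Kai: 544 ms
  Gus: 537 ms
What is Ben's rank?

3

Sorted (descending): 544, 537, 510, 510, 506, 453, 400, 391, 388, 349, 306
The 2 values of 510 occupy positions 3–4 → each gets rank 3.
Ben has value 510 ms → rank 3.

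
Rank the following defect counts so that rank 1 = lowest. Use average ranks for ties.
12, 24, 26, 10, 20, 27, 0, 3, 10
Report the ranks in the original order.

Sorted (ascending): 0, 3, 10, 10, 12, 20, 24, 26, 27
The 2 values of 10 occupy positions 3–4 → average rank (3+4)/2 = 3.5.

5, 7, 8, 3.5, 6, 9, 1, 2, 3.5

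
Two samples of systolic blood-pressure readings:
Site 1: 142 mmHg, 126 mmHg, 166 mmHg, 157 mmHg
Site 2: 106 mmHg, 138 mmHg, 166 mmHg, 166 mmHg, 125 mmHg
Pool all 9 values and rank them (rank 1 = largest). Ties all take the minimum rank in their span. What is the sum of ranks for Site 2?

Sorted (descending): 166, 166, 166, 157, 142, 138, 126, 125, 106
The 3 values of 166 occupy positions 1–3 → each gets rank 1.
Site 2 values → pooled ranks: 106→9, 138→6, 166→1, 166→1, 125→8
Rank sum = 9 + 6 + 1 + 1 + 8 = 25

25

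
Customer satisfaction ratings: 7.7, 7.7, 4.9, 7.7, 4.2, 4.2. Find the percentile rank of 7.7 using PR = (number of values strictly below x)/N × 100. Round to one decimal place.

N = 6.
Strictly below 7.7: 3. Equal to 7.7: 3.
PR = 3/6 × 100 = 50.0

50.0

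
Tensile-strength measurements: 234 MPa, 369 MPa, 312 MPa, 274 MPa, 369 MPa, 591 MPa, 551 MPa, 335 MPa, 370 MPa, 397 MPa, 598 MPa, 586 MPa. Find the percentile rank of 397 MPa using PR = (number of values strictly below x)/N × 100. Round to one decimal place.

N = 12.
Strictly below 397: 7. Equal to 397: 1.
PR = 7/12 × 100 = 58.3

58.3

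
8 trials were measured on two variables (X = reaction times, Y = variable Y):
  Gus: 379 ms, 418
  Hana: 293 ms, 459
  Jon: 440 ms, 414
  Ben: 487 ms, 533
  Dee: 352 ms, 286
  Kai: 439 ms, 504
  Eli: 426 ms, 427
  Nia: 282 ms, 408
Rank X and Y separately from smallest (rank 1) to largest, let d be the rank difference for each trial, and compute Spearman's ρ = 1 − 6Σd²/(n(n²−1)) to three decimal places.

Ranks of variable 1: 4, 2, 7, 8, 3, 6, 5, 1
Ranks of variable 2: 4, 6, 3, 8, 1, 7, 5, 2
d = r₁ − r₂: 0, -4, 4, 0, 2, -1, 0, -1
d²: 0, 16, 16, 0, 4, 1, 0, 1; Σd² = 38
ρ = 1 − 6·38/(8·63) = 1 − 228/504 = 0.548

0.548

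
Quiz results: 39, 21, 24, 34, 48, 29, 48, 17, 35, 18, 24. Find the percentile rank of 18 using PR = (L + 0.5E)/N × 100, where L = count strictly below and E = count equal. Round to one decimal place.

13.6

N = 11.
Strictly below 18: 1. Equal to 18: 1.
PR = (1 + 0.5·1)/11 × 100 = 13.6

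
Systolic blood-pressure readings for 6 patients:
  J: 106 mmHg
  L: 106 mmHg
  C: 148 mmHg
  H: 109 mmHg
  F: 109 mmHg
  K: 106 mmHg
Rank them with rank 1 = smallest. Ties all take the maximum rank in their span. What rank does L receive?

Sorted (ascending): 106, 106, 106, 109, 109, 148
The 3 values of 106 occupy positions 1–3 → each gets rank 3.
The 2 values of 109 occupy positions 4–5 → each gets rank 5.
L has value 106 mmHg → rank 3.

3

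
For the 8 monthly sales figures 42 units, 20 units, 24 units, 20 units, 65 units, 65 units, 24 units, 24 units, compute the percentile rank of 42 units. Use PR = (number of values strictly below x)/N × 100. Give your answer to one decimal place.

N = 8.
Strictly below 42: 5. Equal to 42: 1.
PR = 5/8 × 100 = 62.5

62.5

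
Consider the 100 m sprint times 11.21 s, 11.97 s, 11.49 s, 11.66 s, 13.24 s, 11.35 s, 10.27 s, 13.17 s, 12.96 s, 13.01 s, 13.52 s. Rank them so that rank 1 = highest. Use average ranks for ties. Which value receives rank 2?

13.24

Sorted (descending): 13.52, 13.24, 13.17, 13.01, 12.96, 11.97, 11.66, 11.49, 11.35, 11.21, 10.27
No ties — each value takes its position as its rank.
Rank 2 → value 13.24.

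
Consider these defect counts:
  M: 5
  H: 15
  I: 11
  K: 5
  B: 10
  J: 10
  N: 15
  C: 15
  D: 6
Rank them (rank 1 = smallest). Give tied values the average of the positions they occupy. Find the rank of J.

4.5

Sorted (ascending): 5, 5, 6, 10, 10, 11, 15, 15, 15
The 2 values of 5 occupy positions 1–2 → average rank (1+2)/2 = 1.5.
The 2 values of 10 occupy positions 4–5 → average rank (4+5)/2 = 4.5.
The 3 values of 15 occupy positions 7–9 → average rank 8.
J has value 10 → rank 4.5.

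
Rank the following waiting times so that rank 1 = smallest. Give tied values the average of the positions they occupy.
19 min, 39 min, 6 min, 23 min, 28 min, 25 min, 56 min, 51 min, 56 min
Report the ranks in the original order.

Sorted (ascending): 6, 19, 23, 25, 28, 39, 51, 56, 56
The 2 values of 56 occupy positions 8–9 → average rank (8+9)/2 = 8.5.

2, 6, 1, 3, 5, 4, 8.5, 7, 8.5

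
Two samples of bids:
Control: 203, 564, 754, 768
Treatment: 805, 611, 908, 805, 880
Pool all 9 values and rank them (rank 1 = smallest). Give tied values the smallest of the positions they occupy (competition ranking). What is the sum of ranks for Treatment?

32

Sorted (ascending): 203, 564, 611, 754, 768, 805, 805, 880, 908
The 2 values of 805 occupy positions 6–7 → each gets rank 6.
Treatment values → pooled ranks: 805→6, 611→3, 908→9, 805→6, 880→8
Rank sum = 6 + 3 + 9 + 6 + 8 = 32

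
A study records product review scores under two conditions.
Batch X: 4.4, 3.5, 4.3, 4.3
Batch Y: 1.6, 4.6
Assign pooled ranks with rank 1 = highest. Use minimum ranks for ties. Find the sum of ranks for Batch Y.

7

Sorted (descending): 4.6, 4.4, 4.3, 4.3, 3.5, 1.6
The 2 values of 4.3 occupy positions 3–4 → each gets rank 3.
Batch Y values → pooled ranks: 1.6→6, 4.6→1
Rank sum = 6 + 1 = 7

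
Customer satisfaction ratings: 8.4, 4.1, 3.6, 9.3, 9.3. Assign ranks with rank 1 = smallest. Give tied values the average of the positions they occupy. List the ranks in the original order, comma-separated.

Sorted (ascending): 3.6, 4.1, 8.4, 9.3, 9.3
The 2 values of 9.3 occupy positions 4–5 → average rank (4+5)/2 = 4.5.

3, 2, 1, 4.5, 4.5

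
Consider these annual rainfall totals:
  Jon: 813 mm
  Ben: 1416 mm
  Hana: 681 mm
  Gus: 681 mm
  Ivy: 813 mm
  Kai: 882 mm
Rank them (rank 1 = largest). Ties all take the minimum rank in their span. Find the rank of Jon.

Sorted (descending): 1416, 882, 813, 813, 681, 681
The 2 values of 813 occupy positions 3–4 → each gets rank 3.
The 2 values of 681 occupy positions 5–6 → each gets rank 5.
Jon has value 813 mm → rank 3.

3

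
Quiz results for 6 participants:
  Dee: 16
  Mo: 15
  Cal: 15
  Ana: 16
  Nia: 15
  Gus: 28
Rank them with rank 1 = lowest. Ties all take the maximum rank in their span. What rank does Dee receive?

5

Sorted (ascending): 15, 15, 15, 16, 16, 28
The 3 values of 15 occupy positions 1–3 → each gets rank 3.
The 2 values of 16 occupy positions 4–5 → each gets rank 5.
Dee has value 16 → rank 5.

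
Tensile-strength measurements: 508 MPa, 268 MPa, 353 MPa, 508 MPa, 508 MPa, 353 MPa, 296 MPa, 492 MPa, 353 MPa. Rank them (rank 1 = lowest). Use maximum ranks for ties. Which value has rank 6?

Sorted (ascending): 268, 296, 353, 353, 353, 492, 508, 508, 508
The 3 values of 353 occupy positions 3–5 → each gets rank 5.
The 3 values of 508 occupy positions 7–9 → each gets rank 9.
Rank 6 → value 492.

492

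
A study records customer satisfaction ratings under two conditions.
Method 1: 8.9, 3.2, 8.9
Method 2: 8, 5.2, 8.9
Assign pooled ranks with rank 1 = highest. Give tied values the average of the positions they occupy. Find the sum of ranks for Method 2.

Sorted (descending): 8.9, 8.9, 8.9, 8, 5.2, 3.2
The 3 values of 8.9 occupy positions 1–3 → average rank 2.
Method 2 values → pooled ranks: 8→4, 5.2→5, 8.9→2
Rank sum = 4 + 5 + 2 = 11

11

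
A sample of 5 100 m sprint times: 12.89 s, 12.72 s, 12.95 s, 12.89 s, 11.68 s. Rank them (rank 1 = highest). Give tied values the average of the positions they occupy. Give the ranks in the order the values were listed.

2.5, 4, 1, 2.5, 5

Sorted (descending): 12.95, 12.89, 12.89, 12.72, 11.68
The 2 values of 12.89 occupy positions 2–3 → average rank (2+3)/2 = 2.5.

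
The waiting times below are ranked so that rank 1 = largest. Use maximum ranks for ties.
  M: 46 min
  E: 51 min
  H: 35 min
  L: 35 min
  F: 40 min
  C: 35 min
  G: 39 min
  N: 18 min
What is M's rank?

Sorted (descending): 51, 46, 40, 39, 35, 35, 35, 18
The 3 values of 35 occupy positions 5–7 → each gets rank 7.
M has value 46 min → rank 2.

2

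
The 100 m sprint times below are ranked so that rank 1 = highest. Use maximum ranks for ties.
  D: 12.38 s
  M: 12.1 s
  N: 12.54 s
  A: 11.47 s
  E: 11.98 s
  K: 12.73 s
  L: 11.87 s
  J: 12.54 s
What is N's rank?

Sorted (descending): 12.73, 12.54, 12.54, 12.38, 12.1, 11.98, 11.87, 11.47
The 2 values of 12.54 occupy positions 2–3 → each gets rank 3.
N has value 12.54 s → rank 3.

3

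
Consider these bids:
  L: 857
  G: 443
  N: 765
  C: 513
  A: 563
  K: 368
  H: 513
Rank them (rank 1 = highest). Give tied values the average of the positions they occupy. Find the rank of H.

4.5

Sorted (descending): 857, 765, 563, 513, 513, 443, 368
The 2 values of 513 occupy positions 4–5 → average rank (4+5)/2 = 4.5.
H has value 513 → rank 4.5.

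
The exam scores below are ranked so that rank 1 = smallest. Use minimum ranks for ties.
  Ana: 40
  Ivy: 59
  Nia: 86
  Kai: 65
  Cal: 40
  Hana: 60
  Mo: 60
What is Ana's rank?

1

Sorted (ascending): 40, 40, 59, 60, 60, 65, 86
The 2 values of 40 occupy positions 1–2 → each gets rank 1.
The 2 values of 60 occupy positions 4–5 → each gets rank 4.
Ana has value 40 → rank 1.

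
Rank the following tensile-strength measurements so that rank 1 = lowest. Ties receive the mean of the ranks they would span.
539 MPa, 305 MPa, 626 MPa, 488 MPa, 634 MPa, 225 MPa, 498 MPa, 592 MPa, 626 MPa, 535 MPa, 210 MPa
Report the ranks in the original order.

7, 3, 9.5, 4, 11, 2, 5, 8, 9.5, 6, 1

Sorted (ascending): 210, 225, 305, 488, 498, 535, 539, 592, 626, 626, 634
The 2 values of 626 occupy positions 9–10 → average rank (9+10)/2 = 9.5.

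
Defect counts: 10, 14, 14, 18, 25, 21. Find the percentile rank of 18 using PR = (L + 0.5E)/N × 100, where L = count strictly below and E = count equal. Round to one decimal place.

N = 6.
Strictly below 18: 3. Equal to 18: 1.
PR = (3 + 0.5·1)/6 × 100 = 58.3

58.3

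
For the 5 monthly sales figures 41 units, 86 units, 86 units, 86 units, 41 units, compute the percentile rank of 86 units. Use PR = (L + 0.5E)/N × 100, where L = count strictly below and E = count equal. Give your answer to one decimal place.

70.0

N = 5.
Strictly below 86: 2. Equal to 86: 3.
PR = (2 + 0.5·3)/5 × 100 = 70.0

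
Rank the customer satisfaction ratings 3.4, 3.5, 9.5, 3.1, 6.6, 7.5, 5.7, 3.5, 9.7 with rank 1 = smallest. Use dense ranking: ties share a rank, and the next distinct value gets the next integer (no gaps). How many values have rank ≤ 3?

Sorted (ascending): 3.1, 3.4, 3.5, 3.5, 5.7, 6.6, 7.5, 9.5, 9.7
The 2 values of 3.5 share dense rank 3.
Remaining distinct values take the next consecutive integers.
Ranks ≤ 3: {1, 2, 3, 3} → 4 values.

4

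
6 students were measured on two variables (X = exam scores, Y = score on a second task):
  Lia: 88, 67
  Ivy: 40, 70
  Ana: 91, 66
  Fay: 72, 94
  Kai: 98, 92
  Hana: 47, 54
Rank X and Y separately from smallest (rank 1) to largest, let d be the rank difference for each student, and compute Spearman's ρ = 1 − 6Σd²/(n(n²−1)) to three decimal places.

Ranks of variable 1: 4, 1, 5, 3, 6, 2
Ranks of variable 2: 3, 4, 2, 6, 5, 1
d = r₁ − r₂: 1, -3, 3, -3, 1, 1
d²: 1, 9, 9, 9, 1, 1; Σd² = 30
ρ = 1 − 6·30/(6·35) = 1 − 180/210 = 0.143

0.143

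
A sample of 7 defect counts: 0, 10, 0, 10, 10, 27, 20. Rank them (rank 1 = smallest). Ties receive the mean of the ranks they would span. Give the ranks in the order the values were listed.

1.5, 4, 1.5, 4, 4, 7, 6

Sorted (ascending): 0, 0, 10, 10, 10, 20, 27
The 2 values of 0 occupy positions 1–2 → average rank (1+2)/2 = 1.5.
The 3 values of 10 occupy positions 3–5 → average rank 4.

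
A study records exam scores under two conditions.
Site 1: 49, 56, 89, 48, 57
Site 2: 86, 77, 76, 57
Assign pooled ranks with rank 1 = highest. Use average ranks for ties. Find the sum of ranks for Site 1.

30.5

Sorted (descending): 89, 86, 77, 76, 57, 57, 56, 49, 48
The 2 values of 57 occupy positions 5–6 → average rank (5+6)/2 = 5.5.
Site 1 values → pooled ranks: 49→8, 56→7, 89→1, 48→9, 57→5.5
Rank sum = 8 + 7 + 1 + 9 + 5.5 = 30.5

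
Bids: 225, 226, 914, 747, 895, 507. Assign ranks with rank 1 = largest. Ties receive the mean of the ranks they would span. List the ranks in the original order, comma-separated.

Sorted (descending): 914, 895, 747, 507, 226, 225
No ties — each value takes its position as its rank.

6, 5, 1, 3, 2, 4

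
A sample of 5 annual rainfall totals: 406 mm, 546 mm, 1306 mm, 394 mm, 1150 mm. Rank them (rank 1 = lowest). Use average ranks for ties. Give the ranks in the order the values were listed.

Sorted (ascending): 394, 406, 546, 1150, 1306
No ties — each value takes its position as its rank.

2, 3, 5, 1, 4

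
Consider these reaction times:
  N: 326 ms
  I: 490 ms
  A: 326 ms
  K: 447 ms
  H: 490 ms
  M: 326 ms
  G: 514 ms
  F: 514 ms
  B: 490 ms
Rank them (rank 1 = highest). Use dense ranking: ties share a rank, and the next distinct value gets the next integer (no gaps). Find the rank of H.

Sorted (descending): 514, 514, 490, 490, 490, 447, 326, 326, 326
The 2 values of 514 share dense rank 1.
The 3 values of 490 share dense rank 2.
The 3 values of 326 share dense rank 4.
Remaining distinct values take the next consecutive integers.
H has value 490 ms → rank 2.

2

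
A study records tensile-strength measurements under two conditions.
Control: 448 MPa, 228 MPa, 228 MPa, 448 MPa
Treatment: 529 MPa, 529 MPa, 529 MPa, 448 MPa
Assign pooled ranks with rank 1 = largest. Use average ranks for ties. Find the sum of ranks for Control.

25

Sorted (descending): 529, 529, 529, 448, 448, 448, 228, 228
The 3 values of 529 occupy positions 1–3 → average rank 2.
The 3 values of 448 occupy positions 4–6 → average rank 5.
The 2 values of 228 occupy positions 7–8 → average rank (7+8)/2 = 7.5.
Control values → pooled ranks: 448→5, 228→7.5, 228→7.5, 448→5
Rank sum = 5 + 7.5 + 7.5 + 5 = 25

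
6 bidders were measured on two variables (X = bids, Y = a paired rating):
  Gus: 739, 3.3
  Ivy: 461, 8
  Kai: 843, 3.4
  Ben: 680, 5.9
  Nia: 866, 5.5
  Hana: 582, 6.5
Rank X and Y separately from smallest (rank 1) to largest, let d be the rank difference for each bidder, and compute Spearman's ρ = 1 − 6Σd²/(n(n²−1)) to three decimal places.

-0.771

Ranks of variable 1: 4, 1, 5, 3, 6, 2
Ranks of variable 2: 1, 6, 2, 4, 3, 5
d = r₁ − r₂: 3, -5, 3, -1, 3, -3
d²: 9, 25, 9, 1, 9, 9; Σd² = 62
ρ = 1 − 6·62/(6·35) = 1 − 372/210 = -0.771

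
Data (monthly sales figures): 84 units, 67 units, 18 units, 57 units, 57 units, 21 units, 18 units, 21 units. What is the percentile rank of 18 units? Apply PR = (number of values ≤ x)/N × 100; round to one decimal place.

N = 8.
Strictly below 18: 0. Equal to 18: 2.
PR = 2/8 × 100 = 25.0

25.0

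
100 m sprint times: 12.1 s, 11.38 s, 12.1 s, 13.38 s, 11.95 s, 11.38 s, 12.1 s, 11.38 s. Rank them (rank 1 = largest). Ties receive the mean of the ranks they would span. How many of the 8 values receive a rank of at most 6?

5

Sorted (descending): 13.38, 12.1, 12.1, 12.1, 11.95, 11.38, 11.38, 11.38
The 3 values of 12.1 occupy positions 2–4 → average rank 3.
The 3 values of 11.38 occupy positions 6–8 → average rank 7.
Ranks ≤ 6: {1, 3, 3, 3, 5} → 5 values.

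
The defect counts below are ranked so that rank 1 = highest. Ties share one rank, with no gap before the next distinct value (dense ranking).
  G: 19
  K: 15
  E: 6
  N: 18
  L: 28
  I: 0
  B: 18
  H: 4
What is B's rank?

Sorted (descending): 28, 19, 18, 18, 15, 6, 4, 0
The 2 values of 18 share dense rank 3.
Remaining distinct values take the next consecutive integers.
B has value 18 → rank 3.

3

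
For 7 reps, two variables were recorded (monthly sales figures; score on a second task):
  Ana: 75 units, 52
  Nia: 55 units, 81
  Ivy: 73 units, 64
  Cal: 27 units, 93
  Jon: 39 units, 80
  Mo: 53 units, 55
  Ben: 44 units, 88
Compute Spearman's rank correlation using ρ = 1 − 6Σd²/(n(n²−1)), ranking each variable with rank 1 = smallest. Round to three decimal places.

Ranks of variable 1: 7, 5, 6, 1, 2, 4, 3
Ranks of variable 2: 1, 5, 3, 7, 4, 2, 6
d = r₁ − r₂: 6, 0, 3, -6, -2, 2, -3
d²: 36, 0, 9, 36, 4, 4, 9; Σd² = 98
ρ = 1 − 6·98/(7·48) = 1 − 588/336 = -0.750

-0.750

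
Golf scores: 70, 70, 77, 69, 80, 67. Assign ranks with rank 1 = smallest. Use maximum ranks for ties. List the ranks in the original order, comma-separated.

Sorted (ascending): 67, 69, 70, 70, 77, 80
The 2 values of 70 occupy positions 3–4 → each gets rank 4.

4, 4, 5, 2, 6, 1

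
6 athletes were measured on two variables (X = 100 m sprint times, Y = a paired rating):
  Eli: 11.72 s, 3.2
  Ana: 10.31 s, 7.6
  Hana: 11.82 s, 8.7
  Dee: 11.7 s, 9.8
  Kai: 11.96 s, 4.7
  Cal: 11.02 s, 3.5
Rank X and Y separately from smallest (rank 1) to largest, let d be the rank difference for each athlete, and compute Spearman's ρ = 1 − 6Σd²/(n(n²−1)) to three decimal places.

-0.029

Ranks of variable 1: 4, 1, 5, 3, 6, 2
Ranks of variable 2: 1, 4, 5, 6, 3, 2
d = r₁ − r₂: 3, -3, 0, -3, 3, 0
d²: 9, 9, 0, 9, 9, 0; Σd² = 36
ρ = 1 − 6·36/(6·35) = 1 − 216/210 = -0.029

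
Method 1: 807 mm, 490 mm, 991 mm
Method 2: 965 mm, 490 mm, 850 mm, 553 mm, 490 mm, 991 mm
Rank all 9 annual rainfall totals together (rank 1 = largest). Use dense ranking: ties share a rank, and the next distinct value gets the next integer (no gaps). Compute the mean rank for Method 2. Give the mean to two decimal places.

3.83

Sorted (descending): 991, 991, 965, 850, 807, 553, 490, 490, 490
The 2 values of 991 share dense rank 1.
The 3 values of 490 share dense rank 6.
Remaining distinct values take the next consecutive integers.
Method 2 values → pooled ranks: 965→2, 490→6, 850→3, 553→5, 490→6, 991→1
Mean rank = (2 + 6 + 3 + 5 + 6 + 1) / 6 = 3.83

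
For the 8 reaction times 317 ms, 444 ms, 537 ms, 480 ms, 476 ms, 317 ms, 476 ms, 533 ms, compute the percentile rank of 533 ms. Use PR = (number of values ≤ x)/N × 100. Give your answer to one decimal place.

N = 8.
Strictly below 533: 6. Equal to 533: 1.
PR = 7/8 × 100 = 87.5

87.5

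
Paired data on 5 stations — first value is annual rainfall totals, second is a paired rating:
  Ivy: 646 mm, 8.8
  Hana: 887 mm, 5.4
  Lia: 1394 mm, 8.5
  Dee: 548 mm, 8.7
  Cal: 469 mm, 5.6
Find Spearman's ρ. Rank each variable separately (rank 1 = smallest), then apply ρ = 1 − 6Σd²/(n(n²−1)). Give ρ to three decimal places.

-0.100

Ranks of variable 1: 3, 4, 5, 2, 1
Ranks of variable 2: 5, 1, 3, 4, 2
d = r₁ − r₂: -2, 3, 2, -2, -1
d²: 4, 9, 4, 4, 1; Σd² = 22
ρ = 1 − 6·22/(5·24) = 1 − 132/120 = -0.100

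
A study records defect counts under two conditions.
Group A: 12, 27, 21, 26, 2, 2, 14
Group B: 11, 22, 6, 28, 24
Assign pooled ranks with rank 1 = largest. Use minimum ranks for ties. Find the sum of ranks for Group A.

48

Sorted (descending): 28, 27, 26, 24, 22, 21, 14, 12, 11, 6, 2, 2
The 2 values of 2 occupy positions 11–12 → each gets rank 11.
Group A values → pooled ranks: 12→8, 27→2, 21→6, 26→3, 2→11, 2→11, 14→7
Rank sum = 8 + 2 + 6 + 3 + 11 + 11 + 7 = 48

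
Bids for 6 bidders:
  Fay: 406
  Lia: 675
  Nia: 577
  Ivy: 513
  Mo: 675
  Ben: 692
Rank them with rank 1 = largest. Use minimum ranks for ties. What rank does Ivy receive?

Sorted (descending): 692, 675, 675, 577, 513, 406
The 2 values of 675 occupy positions 2–3 → each gets rank 2.
Ivy has value 513 → rank 5.

5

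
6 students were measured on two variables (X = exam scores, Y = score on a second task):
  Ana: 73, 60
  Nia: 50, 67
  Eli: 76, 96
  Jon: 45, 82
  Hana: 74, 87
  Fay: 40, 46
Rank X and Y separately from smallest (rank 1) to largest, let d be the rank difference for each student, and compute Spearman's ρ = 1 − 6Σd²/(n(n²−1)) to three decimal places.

0.771

Ranks of variable 1: 4, 3, 6, 2, 5, 1
Ranks of variable 2: 2, 3, 6, 4, 5, 1
d = r₁ − r₂: 2, 0, 0, -2, 0, 0
d²: 4, 0, 0, 4, 0, 0; Σd² = 8
ρ = 1 − 6·8/(6·35) = 1 − 48/210 = 0.771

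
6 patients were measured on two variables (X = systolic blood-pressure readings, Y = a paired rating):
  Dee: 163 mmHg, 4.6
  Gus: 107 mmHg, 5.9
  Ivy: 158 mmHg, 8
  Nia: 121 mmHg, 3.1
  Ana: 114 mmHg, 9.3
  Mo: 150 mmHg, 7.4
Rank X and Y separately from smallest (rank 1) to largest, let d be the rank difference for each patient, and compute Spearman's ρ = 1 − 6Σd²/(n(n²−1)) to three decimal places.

Ranks of variable 1: 6, 1, 5, 3, 2, 4
Ranks of variable 2: 2, 3, 5, 1, 6, 4
d = r₁ − r₂: 4, -2, 0, 2, -4, 0
d²: 16, 4, 0, 4, 16, 0; Σd² = 40
ρ = 1 − 6·40/(6·35) = 1 − 240/210 = -0.143

-0.143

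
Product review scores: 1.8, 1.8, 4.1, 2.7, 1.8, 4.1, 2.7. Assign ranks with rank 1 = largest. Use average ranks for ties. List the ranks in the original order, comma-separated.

Sorted (descending): 4.1, 4.1, 2.7, 2.7, 1.8, 1.8, 1.8
The 2 values of 4.1 occupy positions 1–2 → average rank (1+2)/2 = 1.5.
The 2 values of 2.7 occupy positions 3–4 → average rank (3+4)/2 = 3.5.
The 3 values of 1.8 occupy positions 5–7 → average rank 6.

6, 6, 1.5, 3.5, 6, 1.5, 3.5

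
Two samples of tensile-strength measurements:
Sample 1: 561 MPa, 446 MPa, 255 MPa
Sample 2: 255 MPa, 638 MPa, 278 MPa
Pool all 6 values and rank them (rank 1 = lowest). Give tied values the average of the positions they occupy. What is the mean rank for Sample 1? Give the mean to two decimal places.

3.50

Sorted (ascending): 255, 255, 278, 446, 561, 638
The 2 values of 255 occupy positions 1–2 → average rank (1+2)/2 = 1.5.
Sample 1 values → pooled ranks: 561→5, 446→4, 255→1.5
Mean rank = (5 + 4 + 1.5) / 3 = 3.50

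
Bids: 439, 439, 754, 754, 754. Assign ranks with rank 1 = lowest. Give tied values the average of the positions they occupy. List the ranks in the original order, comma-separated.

1.5, 1.5, 4, 4, 4

Sorted (ascending): 439, 439, 754, 754, 754
The 2 values of 439 occupy positions 1–2 → average rank (1+2)/2 = 1.5.
The 3 values of 754 occupy positions 3–5 → average rank 4.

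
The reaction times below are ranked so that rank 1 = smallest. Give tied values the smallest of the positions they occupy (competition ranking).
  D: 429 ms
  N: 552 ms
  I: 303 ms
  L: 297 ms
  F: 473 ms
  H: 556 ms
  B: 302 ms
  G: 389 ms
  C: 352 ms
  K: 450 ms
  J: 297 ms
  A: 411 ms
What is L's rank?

Sorted (ascending): 297, 297, 302, 303, 352, 389, 411, 429, 450, 473, 552, 556
The 2 values of 297 occupy positions 1–2 → each gets rank 1.
L has value 297 ms → rank 1.

1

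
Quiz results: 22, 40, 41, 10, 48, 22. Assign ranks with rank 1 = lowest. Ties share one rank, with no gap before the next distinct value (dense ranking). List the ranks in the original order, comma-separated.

2, 3, 4, 1, 5, 2

Sorted (ascending): 10, 22, 22, 40, 41, 48
The 2 values of 22 share dense rank 2.
Remaining distinct values take the next consecutive integers.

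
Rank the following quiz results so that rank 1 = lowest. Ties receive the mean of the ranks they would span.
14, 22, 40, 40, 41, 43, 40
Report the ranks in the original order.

Sorted (ascending): 14, 22, 40, 40, 40, 41, 43
The 3 values of 40 occupy positions 3–5 → average rank 4.

1, 2, 4, 4, 6, 7, 4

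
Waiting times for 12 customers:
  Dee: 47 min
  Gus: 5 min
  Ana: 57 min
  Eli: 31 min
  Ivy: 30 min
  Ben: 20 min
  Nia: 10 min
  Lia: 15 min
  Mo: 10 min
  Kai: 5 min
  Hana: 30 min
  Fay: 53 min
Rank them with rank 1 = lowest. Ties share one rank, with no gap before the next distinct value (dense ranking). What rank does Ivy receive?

5

Sorted (ascending): 5, 5, 10, 10, 15, 20, 30, 30, 31, 47, 53, 57
The 2 values of 5 share dense rank 1.
The 2 values of 10 share dense rank 2.
The 2 values of 30 share dense rank 5.
Remaining distinct values take the next consecutive integers.
Ivy has value 30 min → rank 5.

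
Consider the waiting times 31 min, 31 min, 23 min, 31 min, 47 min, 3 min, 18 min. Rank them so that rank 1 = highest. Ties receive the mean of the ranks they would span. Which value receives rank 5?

Sorted (descending): 47, 31, 31, 31, 23, 18, 3
The 3 values of 31 occupy positions 2–4 → average rank 3.
Rank 5 → value 23.

23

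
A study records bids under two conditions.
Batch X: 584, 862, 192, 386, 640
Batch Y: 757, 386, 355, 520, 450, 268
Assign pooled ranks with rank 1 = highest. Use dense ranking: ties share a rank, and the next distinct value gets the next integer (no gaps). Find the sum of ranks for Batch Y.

Sorted (descending): 862, 757, 640, 584, 520, 450, 386, 386, 355, 268, 192
The 2 values of 386 share dense rank 7.
Remaining distinct values take the next consecutive integers.
Batch Y values → pooled ranks: 757→2, 386→7, 355→8, 520→5, 450→6, 268→9
Rank sum = 2 + 7 + 8 + 5 + 6 + 9 = 37

37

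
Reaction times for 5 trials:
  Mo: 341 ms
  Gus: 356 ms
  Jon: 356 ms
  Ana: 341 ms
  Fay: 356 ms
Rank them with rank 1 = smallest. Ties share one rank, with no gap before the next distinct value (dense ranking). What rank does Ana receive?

Sorted (ascending): 341, 341, 356, 356, 356
The 2 values of 341 share dense rank 1.
The 3 values of 356 share dense rank 2.
Ana has value 341 ms → rank 1.

1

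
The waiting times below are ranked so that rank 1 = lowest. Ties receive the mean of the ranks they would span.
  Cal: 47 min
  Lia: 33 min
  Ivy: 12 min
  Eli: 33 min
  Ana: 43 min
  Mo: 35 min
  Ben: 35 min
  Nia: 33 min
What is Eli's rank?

3

Sorted (ascending): 12, 33, 33, 33, 35, 35, 43, 47
The 3 values of 33 occupy positions 2–4 → average rank 3.
The 2 values of 35 occupy positions 5–6 → average rank (5+6)/2 = 5.5.
Eli has value 33 min → rank 3.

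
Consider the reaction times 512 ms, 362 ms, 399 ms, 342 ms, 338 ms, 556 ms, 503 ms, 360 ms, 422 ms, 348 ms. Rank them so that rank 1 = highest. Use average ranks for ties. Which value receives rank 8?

Sorted (descending): 556, 512, 503, 422, 399, 362, 360, 348, 342, 338
No ties — each value takes its position as its rank.
Rank 8 → value 348.

348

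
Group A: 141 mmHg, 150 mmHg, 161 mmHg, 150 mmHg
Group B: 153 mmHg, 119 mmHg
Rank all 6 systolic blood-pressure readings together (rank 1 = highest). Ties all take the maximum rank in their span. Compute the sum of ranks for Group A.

Sorted (descending): 161, 153, 150, 150, 141, 119
The 2 values of 150 occupy positions 3–4 → each gets rank 4.
Group A values → pooled ranks: 141→5, 150→4, 161→1, 150→4
Rank sum = 5 + 4 + 1 + 4 = 14

14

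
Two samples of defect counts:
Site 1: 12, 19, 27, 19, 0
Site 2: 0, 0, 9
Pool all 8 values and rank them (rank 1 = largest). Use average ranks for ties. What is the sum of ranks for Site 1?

Sorted (descending): 27, 19, 19, 12, 9, 0, 0, 0
The 2 values of 19 occupy positions 2–3 → average rank (2+3)/2 = 2.5.
The 3 values of 0 occupy positions 6–8 → average rank 7.
Site 1 values → pooled ranks: 12→4, 19→2.5, 27→1, 19→2.5, 0→7
Rank sum = 4 + 2.5 + 1 + 2.5 + 7 = 17

17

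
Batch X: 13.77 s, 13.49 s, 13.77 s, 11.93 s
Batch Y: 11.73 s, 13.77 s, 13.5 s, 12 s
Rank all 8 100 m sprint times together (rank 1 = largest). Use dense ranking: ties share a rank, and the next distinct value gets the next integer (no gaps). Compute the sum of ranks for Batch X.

10

Sorted (descending): 13.77, 13.77, 13.77, 13.5, 13.49, 12, 11.93, 11.73
The 3 values of 13.77 share dense rank 1.
Remaining distinct values take the next consecutive integers.
Batch X values → pooled ranks: 13.77→1, 13.49→3, 13.77→1, 11.93→5
Rank sum = 1 + 3 + 1 + 5 = 10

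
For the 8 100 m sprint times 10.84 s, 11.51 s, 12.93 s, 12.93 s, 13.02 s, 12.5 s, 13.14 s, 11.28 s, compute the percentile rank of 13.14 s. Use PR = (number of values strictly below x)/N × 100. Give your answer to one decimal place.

N = 8.
Strictly below 13.14: 7. Equal to 13.14: 1.
PR = 7/8 × 100 = 87.5

87.5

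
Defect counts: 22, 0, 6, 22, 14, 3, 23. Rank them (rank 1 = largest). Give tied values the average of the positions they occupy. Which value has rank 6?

3

Sorted (descending): 23, 22, 22, 14, 6, 3, 0
The 2 values of 22 occupy positions 2–3 → average rank (2+3)/2 = 2.5.
Rank 6 → value 3.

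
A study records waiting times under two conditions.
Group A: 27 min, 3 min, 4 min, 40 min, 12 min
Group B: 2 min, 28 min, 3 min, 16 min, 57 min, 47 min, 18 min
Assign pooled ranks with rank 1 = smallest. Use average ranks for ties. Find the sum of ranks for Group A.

Sorted (ascending): 2, 3, 3, 4, 12, 16, 18, 27, 28, 40, 47, 57
The 2 values of 3 occupy positions 2–3 → average rank (2+3)/2 = 2.5.
Group A values → pooled ranks: 27→8, 3→2.5, 4→4, 40→10, 12→5
Rank sum = 8 + 2.5 + 4 + 10 + 5 = 29.5

29.5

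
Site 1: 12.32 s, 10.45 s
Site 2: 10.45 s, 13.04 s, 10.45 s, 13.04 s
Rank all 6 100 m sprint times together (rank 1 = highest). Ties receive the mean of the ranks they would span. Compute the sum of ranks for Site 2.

Sorted (descending): 13.04, 13.04, 12.32, 10.45, 10.45, 10.45
The 2 values of 13.04 occupy positions 1–2 → average rank (1+2)/2 = 1.5.
The 3 values of 10.45 occupy positions 4–6 → average rank 5.
Site 2 values → pooled ranks: 10.45→5, 13.04→1.5, 10.45→5, 13.04→1.5
Rank sum = 5 + 1.5 + 5 + 1.5 = 13

13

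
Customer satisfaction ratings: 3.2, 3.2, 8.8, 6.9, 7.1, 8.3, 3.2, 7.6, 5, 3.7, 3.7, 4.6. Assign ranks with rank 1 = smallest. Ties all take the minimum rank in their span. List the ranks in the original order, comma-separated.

1, 1, 12, 8, 9, 11, 1, 10, 7, 4, 4, 6

Sorted (ascending): 3.2, 3.2, 3.2, 3.7, 3.7, 4.6, 5, 6.9, 7.1, 7.6, 8.3, 8.8
The 3 values of 3.2 occupy positions 1–3 → each gets rank 1.
The 2 values of 3.7 occupy positions 4–5 → each gets rank 4.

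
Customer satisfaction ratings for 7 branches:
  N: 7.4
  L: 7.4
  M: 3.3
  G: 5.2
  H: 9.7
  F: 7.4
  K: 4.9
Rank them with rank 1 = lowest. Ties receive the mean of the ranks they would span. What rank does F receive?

5

Sorted (ascending): 3.3, 4.9, 5.2, 7.4, 7.4, 7.4, 9.7
The 3 values of 7.4 occupy positions 4–6 → average rank 5.
F has value 7.4 → rank 5.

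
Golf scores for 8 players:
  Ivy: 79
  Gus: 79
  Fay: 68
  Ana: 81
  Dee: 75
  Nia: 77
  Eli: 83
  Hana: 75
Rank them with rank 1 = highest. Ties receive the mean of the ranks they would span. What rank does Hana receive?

6.5

Sorted (descending): 83, 81, 79, 79, 77, 75, 75, 68
The 2 values of 79 occupy positions 3–4 → average rank (3+4)/2 = 3.5.
The 2 values of 75 occupy positions 6–7 → average rank (6+7)/2 = 6.5.
Hana has value 75 → rank 6.5.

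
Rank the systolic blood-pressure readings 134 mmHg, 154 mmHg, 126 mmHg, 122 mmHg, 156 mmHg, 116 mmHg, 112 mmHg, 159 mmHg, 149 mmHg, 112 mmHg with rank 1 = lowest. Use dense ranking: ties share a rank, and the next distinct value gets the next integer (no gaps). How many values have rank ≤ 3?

Sorted (ascending): 112, 112, 116, 122, 126, 134, 149, 154, 156, 159
The 2 values of 112 share dense rank 1.
Remaining distinct values take the next consecutive integers.
Ranks ≤ 3: {1, 1, 2, 3} → 4 values.

4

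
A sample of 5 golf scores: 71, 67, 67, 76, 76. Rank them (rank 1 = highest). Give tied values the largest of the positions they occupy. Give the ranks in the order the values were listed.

Sorted (descending): 76, 76, 71, 67, 67
The 2 values of 76 occupy positions 1–2 → each gets rank 2.
The 2 values of 67 occupy positions 4–5 → each gets rank 5.

3, 5, 5, 2, 2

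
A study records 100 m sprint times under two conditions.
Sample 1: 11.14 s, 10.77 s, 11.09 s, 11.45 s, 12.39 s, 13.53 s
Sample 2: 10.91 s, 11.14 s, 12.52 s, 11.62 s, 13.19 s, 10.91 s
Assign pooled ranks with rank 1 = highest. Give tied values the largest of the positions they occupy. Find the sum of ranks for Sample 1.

Sorted (descending): 13.53, 13.19, 12.52, 12.39, 11.62, 11.45, 11.14, 11.14, 11.09, 10.91, 10.91, 10.77
The 2 values of 11.14 occupy positions 7–8 → each gets rank 8.
The 2 values of 10.91 occupy positions 10–11 → each gets rank 11.
Sample 1 values → pooled ranks: 11.14→8, 10.77→12, 11.09→9, 11.45→6, 12.39→4, 13.53→1
Rank sum = 8 + 12 + 9 + 6 + 4 + 1 = 40

40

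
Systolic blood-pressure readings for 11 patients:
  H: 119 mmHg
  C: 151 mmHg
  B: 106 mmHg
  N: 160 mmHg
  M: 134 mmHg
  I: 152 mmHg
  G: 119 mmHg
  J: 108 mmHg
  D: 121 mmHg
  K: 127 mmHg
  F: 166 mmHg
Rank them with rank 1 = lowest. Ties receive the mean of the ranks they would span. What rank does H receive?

3.5

Sorted (ascending): 106, 108, 119, 119, 121, 127, 134, 151, 152, 160, 166
The 2 values of 119 occupy positions 3–4 → average rank (3+4)/2 = 3.5.
H has value 119 mmHg → rank 3.5.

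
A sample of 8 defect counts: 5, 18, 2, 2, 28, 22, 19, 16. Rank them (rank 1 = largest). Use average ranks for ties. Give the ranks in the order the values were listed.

Sorted (descending): 28, 22, 19, 18, 16, 5, 2, 2
The 2 values of 2 occupy positions 7–8 → average rank (7+8)/2 = 7.5.

6, 4, 7.5, 7.5, 1, 2, 3, 5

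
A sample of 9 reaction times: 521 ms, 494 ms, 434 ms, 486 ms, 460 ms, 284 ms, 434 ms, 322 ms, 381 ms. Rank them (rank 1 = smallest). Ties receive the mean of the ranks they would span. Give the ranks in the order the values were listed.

9, 8, 4.5, 7, 6, 1, 4.5, 2, 3

Sorted (ascending): 284, 322, 381, 434, 434, 460, 486, 494, 521
The 2 values of 434 occupy positions 4–5 → average rank (4+5)/2 = 4.5.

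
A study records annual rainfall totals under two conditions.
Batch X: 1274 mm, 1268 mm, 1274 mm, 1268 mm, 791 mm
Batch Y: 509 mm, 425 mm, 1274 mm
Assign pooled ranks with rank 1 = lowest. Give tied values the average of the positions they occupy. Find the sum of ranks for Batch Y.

10

Sorted (ascending): 425, 509, 791, 1268, 1268, 1274, 1274, 1274
The 2 values of 1268 occupy positions 4–5 → average rank (4+5)/2 = 4.5.
The 3 values of 1274 occupy positions 6–8 → average rank 7.
Batch Y values → pooled ranks: 509→2, 425→1, 1274→7
Rank sum = 2 + 1 + 7 = 10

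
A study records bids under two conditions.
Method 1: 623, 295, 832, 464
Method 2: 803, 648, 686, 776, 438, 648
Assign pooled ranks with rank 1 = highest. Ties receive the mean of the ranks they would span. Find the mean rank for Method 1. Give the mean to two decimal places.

Sorted (descending): 832, 803, 776, 686, 648, 648, 623, 464, 438, 295
The 2 values of 648 occupy positions 5–6 → average rank (5+6)/2 = 5.5.
Method 1 values → pooled ranks: 623→7, 295→10, 832→1, 464→8
Mean rank = (7 + 10 + 1 + 8) / 4 = 6.50

6.50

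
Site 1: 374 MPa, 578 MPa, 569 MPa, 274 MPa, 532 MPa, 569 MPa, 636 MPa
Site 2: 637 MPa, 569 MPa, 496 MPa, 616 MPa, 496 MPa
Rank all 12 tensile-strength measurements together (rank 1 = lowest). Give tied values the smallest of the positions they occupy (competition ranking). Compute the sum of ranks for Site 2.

34

Sorted (ascending): 274, 374, 496, 496, 532, 569, 569, 569, 578, 616, 636, 637
The 2 values of 496 occupy positions 3–4 → each gets rank 3.
The 3 values of 569 occupy positions 6–8 → each gets rank 6.
Site 2 values → pooled ranks: 637→12, 569→6, 496→3, 616→10, 496→3
Rank sum = 12 + 6 + 3 + 10 + 3 = 34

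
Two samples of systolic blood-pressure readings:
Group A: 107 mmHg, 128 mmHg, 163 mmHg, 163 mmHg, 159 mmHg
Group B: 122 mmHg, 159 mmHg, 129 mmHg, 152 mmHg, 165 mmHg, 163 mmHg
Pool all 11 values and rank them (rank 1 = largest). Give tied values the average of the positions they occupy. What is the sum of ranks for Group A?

31.5

Sorted (descending): 165, 163, 163, 163, 159, 159, 152, 129, 128, 122, 107
The 3 values of 163 occupy positions 2–4 → average rank 3.
The 2 values of 159 occupy positions 5–6 → average rank (5+6)/2 = 5.5.
Group A values → pooled ranks: 107→11, 128→9, 163→3, 163→3, 159→5.5
Rank sum = 11 + 9 + 3 + 3 + 5.5 = 31.5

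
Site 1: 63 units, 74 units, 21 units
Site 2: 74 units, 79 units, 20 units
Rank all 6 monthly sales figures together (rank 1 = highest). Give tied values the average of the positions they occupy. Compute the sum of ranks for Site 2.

9.5

Sorted (descending): 79, 74, 74, 63, 21, 20
The 2 values of 74 occupy positions 2–3 → average rank (2+3)/2 = 2.5.
Site 2 values → pooled ranks: 74→2.5, 79→1, 20→6
Rank sum = 2.5 + 1 + 6 = 9.5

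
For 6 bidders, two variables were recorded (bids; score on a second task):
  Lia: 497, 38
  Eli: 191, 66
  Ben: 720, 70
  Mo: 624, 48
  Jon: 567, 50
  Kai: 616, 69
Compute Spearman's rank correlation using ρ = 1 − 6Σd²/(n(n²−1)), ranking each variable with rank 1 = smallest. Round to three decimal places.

Ranks of variable 1: 2, 1, 6, 5, 3, 4
Ranks of variable 2: 1, 4, 6, 2, 3, 5
d = r₁ − r₂: 1, -3, 0, 3, 0, -1
d²: 1, 9, 0, 9, 0, 1; Σd² = 20
ρ = 1 − 6·20/(6·35) = 1 − 120/210 = 0.429

0.429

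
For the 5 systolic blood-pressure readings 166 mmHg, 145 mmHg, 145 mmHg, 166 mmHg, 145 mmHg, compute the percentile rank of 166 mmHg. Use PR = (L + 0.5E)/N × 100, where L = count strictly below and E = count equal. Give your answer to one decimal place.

N = 5.
Strictly below 166: 3. Equal to 166: 2.
PR = (3 + 0.5·2)/5 × 100 = 80.0

80.0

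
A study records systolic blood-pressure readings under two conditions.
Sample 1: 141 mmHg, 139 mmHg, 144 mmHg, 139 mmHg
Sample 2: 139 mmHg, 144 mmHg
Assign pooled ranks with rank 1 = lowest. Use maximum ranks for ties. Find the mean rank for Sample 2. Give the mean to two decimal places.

4.50

Sorted (ascending): 139, 139, 139, 141, 144, 144
The 3 values of 139 occupy positions 1–3 → each gets rank 3.
The 2 values of 144 occupy positions 5–6 → each gets rank 6.
Sample 2 values → pooled ranks: 139→3, 144→6
Mean rank = (3 + 6) / 2 = 4.50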